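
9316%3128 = 3060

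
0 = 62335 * 0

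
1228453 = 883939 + 344514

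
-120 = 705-825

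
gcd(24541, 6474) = 1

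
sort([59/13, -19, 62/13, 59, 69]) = [-19, 59/13, 62/13, 59, 69]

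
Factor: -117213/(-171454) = 2^(-1)*3^1*59^(-1)*89^1*439^1*1453^(-1)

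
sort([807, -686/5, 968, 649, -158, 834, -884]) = [-884, -158, -686/5, 649, 807, 834, 968]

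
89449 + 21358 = 110807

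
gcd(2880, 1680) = 240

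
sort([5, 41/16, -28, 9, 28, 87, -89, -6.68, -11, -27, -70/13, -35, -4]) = [-89, -35, -28, -27, -11, -6.68, -70/13, -4, 41/16, 5, 9, 28, 87]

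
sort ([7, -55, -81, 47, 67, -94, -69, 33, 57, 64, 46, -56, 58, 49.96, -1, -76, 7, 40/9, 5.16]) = [-94, -81, -76, -69, -56, -55, -1, 40/9, 5.16, 7, 7, 33, 46, 47, 49.96, 57, 58, 64, 67]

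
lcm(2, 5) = 10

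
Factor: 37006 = 2^1*18503^1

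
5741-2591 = 3150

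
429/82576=33/6352 ≈ 0.00520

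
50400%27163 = 23237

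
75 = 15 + 60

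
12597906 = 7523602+5074304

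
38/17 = 2+4/17 ≈ 2.24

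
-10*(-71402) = 714020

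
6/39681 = 2/13227 ≈ 0.000151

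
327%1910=327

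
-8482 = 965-9447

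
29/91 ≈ 0.319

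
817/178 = 4 + 105/178≈4.59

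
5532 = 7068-1536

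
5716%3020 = 2696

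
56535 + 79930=136465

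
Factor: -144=-1*2^4*3^2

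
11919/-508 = -23 - 235/508 ≈ -23.46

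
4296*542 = 2328432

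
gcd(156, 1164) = 12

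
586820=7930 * 74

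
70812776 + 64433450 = 135246226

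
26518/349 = 75+343/349 ≈ 75.98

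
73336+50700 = 124036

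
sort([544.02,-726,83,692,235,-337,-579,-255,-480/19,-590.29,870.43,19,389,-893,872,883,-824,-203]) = [-893,-824,-726,-590.29,-579,-337,-255,-203,-480/19,19,83,235,389,544.02,692,870.43,872,883]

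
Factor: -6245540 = -1*2^2*5^1*7^2*6373^1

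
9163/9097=1 + 6/827 ≈ 1.01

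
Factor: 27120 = 2^4*3^1*5^1*113^1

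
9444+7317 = 16761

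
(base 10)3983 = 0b111110001111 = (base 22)851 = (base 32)3sf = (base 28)527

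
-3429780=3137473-6567253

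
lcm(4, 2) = 4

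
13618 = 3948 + 9670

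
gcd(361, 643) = 1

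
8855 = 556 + 8299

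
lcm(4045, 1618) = 8090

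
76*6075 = 461700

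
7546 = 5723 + 1823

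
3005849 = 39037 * 77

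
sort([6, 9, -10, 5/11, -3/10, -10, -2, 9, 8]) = [-10, -10, -2, -3/10, 5/11, 6, 8, 9, 9]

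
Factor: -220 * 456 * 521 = -1 * 2^5 * 3^1 * 5^1 * 11^1 * 19^1 * 521^1 = -52266720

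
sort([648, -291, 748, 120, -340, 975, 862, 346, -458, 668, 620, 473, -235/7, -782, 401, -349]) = [-782, -458, -349, -340, -291, -235/7, 120, 346, 401, 473, 620, 648, 668, 748, 862, 975]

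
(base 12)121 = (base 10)169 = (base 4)2221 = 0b10101001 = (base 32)59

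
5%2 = 1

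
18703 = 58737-40034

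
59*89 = 5251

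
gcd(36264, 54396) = 18132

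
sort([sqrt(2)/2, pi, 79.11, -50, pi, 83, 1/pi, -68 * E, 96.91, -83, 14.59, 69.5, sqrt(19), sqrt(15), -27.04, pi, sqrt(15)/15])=[-68 * E, -83, -50, -27.04, sqrt(15)/15, 1/pi, sqrt(2)/2, pi, pi, pi, sqrt(15), sqrt(19), 14.59, 69.5, 79.11, 83, 96.91]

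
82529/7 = 11789 + 6/7 ≈ 11789.86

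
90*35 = 3150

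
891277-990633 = -99356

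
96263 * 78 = 7508514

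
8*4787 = 38296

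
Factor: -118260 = -1 * 2^2 * 3^4 * 5^1 * 73^1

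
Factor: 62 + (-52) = 2^1*5^1 = 10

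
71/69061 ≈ 0.00103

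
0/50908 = 0 = 0.00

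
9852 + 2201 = 12053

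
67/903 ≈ 0.0742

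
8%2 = 0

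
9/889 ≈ 0.0101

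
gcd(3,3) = 3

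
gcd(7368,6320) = 8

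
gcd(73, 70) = 1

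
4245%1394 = 63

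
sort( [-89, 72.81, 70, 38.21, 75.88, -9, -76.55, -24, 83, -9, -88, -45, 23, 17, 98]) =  [-89, -88, -76.55, -45, -24, -9, -9, 17, 23, 38.21, 70, 72.81, 75.88, 83, 98]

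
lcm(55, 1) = 55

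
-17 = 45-62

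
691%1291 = 691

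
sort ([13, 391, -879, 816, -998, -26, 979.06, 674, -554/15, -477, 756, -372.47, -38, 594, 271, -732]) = [-998, -879, -732, -477, -372.47, -38, -554/15, -26, 13, 271, 391, 594, 674, 756, 816, 979.06]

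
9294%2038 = 1142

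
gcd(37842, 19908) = 42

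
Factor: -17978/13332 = -1*2^(-1)*3^(-1)*11^(-1)*89^1 = -89/66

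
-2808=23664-26472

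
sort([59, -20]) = [-20, 59]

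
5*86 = 430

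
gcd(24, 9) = 3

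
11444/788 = 2861/197 ≈ 14.52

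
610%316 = 294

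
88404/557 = 158 + 398/557 ≈ 158.71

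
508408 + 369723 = 878131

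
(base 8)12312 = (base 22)alk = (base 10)5322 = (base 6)40350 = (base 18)g7c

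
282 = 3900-3618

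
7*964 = 6748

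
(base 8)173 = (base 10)123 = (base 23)58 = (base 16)7b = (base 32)3r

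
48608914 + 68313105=116922019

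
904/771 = 1 + 133/771 ≈ 1.17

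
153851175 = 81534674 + 72316501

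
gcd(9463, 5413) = 1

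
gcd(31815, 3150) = 315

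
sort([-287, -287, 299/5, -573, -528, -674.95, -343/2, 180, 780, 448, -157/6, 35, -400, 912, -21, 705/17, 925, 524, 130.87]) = [-674.95, -573, -528, -400, -287, -287, -343/2, -157/6, -21, 35, 705/17, 299/5, 130.87, 180, 448, 524, 780, 912, 925]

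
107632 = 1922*56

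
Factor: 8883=3^3*7^1*47^1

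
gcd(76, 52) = 4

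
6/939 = 2/313 ≈ 0.00639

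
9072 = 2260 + 6812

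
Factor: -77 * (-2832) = 2^4 * 3^1 * 7^1 * 11^1 * 59^1 = 218064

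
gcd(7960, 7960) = 7960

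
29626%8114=5284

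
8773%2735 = 568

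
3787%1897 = 1890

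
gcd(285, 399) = 57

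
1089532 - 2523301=-1433769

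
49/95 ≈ 0.516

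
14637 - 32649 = -18012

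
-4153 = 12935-17088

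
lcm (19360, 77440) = 77440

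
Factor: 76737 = 3^1 * 25579^1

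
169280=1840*92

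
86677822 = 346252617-259574795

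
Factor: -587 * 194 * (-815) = 2^1 * 5^1 * 97^1 * 163^1 * 587^1 = 92810570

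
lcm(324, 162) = 324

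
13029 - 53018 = -39989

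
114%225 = 114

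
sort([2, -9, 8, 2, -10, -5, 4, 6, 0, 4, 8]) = [-10, -9, -5, 0, 2, 2, 4, 4, 6, 8, 8]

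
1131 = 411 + 720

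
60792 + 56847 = 117639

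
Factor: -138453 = -1 * 3^1 * 7^1 * 19^1 * 347^1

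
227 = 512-285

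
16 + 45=61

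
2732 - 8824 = -6092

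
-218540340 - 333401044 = -551941384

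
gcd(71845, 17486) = 1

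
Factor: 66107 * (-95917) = -1 * 66107^1 * 95917^1 = -6340785119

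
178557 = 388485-209928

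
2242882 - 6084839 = -3841957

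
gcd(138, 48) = 6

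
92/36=23/9 ≈ 2.56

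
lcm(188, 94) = 188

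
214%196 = 18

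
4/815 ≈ 0.00491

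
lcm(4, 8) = 8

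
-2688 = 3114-5802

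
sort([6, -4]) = [-4, 6]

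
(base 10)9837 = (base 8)23155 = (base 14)3829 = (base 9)14440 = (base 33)913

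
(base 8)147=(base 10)103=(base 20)53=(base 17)61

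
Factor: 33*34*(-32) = -1*2^6*3^1*11^1*17^1 = -35904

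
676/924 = 169/231 ≈ 0.732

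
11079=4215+6864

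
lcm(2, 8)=8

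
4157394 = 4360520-203126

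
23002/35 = 3286/5 = 657.20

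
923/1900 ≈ 0.486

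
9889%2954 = 1027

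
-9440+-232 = -9672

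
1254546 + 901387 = 2155933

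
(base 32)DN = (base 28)FJ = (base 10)439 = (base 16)1B7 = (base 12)307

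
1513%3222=1513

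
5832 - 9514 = -3682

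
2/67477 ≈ 0.0000296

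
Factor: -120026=-1*2^1*60013^1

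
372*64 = 23808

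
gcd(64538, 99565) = 1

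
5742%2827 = 88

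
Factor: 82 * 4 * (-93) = -1 * 2^3 * 3^1 * 31^1 * 41^1 = -30504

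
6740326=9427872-2687546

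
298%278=20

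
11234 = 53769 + -42535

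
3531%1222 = 1087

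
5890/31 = 190 = 190.00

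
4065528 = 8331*488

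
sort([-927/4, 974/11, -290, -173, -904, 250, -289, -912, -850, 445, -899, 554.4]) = [-912, -904, -899, -850, -290, -289, -927/4, -173, 974/11, 250, 445, 554.4]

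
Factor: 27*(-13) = -1*3^3*13^1 = -351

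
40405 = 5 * 8081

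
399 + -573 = -174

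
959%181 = 54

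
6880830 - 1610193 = 5270637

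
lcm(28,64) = 448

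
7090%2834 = 1422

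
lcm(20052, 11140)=100260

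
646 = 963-317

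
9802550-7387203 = 2415347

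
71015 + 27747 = 98762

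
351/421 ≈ 0.834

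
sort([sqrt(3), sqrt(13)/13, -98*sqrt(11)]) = [-98*sqrt(11), sqrt(13)/13, sqrt(3)]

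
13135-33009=-19874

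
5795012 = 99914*58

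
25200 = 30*840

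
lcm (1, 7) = 7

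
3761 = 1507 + 2254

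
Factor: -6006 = -1 * 2^1 * 3^1 * 7^1 * 11^1 * 13^1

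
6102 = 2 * 3051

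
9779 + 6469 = 16248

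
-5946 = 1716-7662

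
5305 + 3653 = 8958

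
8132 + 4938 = 13070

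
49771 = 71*701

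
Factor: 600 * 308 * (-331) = -1 * 2^5 * 3^1 * 5^2 * 7^1 * 11^1 * 331^1 = -61168800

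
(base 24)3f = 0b1010111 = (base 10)87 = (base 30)2r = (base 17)52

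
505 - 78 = 427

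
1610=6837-5227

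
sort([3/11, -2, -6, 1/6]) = [-6, -2, 1/6, 3/11]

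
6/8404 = 3/4202 ≈ 0.000714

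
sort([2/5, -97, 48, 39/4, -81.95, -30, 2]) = [-97, -81.95, -30, 2/5, 2, 39/4, 48]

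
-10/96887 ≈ -0.000103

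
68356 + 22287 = 90643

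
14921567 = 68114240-53192673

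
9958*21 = 209118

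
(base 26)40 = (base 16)68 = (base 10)104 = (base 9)125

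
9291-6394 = 2897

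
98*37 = 3626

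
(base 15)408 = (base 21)215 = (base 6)4112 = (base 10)908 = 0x38c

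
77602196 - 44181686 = 33420510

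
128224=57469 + 70755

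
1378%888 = 490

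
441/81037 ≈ 0.00544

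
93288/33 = 2826 + 10/11 ≈ 2826.91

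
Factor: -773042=-1*2^1*386521^1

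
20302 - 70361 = -50059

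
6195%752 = 179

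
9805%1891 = 350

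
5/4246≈0.00118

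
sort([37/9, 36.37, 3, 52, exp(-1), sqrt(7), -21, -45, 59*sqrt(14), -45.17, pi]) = [-45.17, -45, -21, exp(-1), sqrt(7), 3, pi, 37/9, 36.37, 52, 59*sqrt(14)]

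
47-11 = 36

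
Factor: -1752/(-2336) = 2^(-2)*3^1 = 3/4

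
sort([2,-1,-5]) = [-5,-1,2]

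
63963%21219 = 306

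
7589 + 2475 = 10064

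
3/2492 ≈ 0.00120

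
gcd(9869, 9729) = 1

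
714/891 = 238/297 ≈ 0.801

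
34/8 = 4 + 1/4 = 4.25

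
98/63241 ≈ 0.00155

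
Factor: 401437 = 229^1 * 1753^1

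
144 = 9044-8900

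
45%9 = 0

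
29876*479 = 14310604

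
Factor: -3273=-1 * 3^1 * 1091^1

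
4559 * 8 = 36472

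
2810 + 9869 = 12679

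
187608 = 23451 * 8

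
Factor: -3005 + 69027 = 2^1*11^1*3001^1 = 66022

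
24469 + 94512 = 118981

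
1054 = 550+504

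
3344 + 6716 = 10060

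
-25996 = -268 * 97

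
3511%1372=767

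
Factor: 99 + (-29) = 2^1 * 5^1 * 7^1 = 70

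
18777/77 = 1707/7 ≈ 243.86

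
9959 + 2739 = 12698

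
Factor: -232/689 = -1*2^3*13^(-1)*29^1*53^(-1)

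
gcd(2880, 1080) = 360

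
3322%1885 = 1437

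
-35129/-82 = 428 + 33/82 ≈ 428.40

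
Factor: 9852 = 2^2 * 3^1 * 821^1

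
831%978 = 831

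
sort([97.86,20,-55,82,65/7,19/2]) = [-55,65/7,19/2,20,82,97.86]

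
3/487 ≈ 0.00616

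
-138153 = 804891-943044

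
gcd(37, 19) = 1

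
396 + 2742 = 3138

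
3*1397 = 4191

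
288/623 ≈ 0.462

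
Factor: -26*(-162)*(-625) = -1*2^2*3^4*5^4*13^1 = -2632500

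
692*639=442188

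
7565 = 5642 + 1923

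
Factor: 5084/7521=2^2*3^ (-1)*23^ (-1)*31^1*41^1*109^ (-1)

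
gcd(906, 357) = 3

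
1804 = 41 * 44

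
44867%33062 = 11805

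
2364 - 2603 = -239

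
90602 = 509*178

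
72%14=2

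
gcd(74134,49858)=2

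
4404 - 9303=-4899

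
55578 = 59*942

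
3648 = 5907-2259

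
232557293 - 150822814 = 81734479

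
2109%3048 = 2109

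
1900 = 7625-5725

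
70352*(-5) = -351760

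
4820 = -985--5805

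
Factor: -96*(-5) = 2^5*3^1*5^1 = 480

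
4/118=2/59 ≈ 0.0339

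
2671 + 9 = 2680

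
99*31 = 3069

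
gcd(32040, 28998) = 18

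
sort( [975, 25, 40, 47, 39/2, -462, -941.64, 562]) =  [-941.64, -462, 39/2, 25, 40, 47, 562, 975]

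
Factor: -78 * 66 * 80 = -1 * 2^6 * 3^2 * 5^1 * 11^1 * 13^1 = -411840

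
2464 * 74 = 182336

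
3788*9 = 34092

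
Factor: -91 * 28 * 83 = -1 * 2^2 * 7^2 * 13^1 * 83^1 = -211484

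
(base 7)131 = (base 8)107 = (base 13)56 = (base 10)71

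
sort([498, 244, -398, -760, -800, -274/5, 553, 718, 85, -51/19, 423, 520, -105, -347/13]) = [-800, -760, -398, -105, -274/5, -347/13, -51/19, 85, 244, 423, 498, 520, 553, 718]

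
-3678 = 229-3907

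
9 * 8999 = 80991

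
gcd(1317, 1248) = 3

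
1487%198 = 101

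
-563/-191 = 2 + 181/191 ≈ 2.95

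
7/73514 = 1/10502 ≈ 0.0000952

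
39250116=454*86454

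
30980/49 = 632 + 12/49 ≈ 632.24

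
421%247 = 174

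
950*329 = 312550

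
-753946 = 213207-967153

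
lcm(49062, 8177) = 49062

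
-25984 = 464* (-56)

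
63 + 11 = 74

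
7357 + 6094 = 13451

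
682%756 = 682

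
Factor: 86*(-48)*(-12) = 2^7*3^2*43^1 = 49536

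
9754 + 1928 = 11682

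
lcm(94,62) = 2914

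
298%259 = 39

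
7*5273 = 36911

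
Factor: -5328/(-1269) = 2^4*3^(-1)*37^1*47^(-1) = 592/141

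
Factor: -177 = -1*3^1*59^1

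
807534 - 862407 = -54873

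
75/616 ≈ 0.122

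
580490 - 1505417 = -924927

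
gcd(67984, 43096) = 8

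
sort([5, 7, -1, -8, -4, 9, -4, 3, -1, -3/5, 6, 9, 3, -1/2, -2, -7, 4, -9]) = [-9, -8, -7, -4, -4, -2, -1, -1, -3/5, -1/2, 3, 3, 4, 5, 6, 7, 9, 9]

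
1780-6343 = -4563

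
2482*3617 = 8977394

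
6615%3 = 0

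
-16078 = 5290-21368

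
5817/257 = 22+163/257 ≈ 22.63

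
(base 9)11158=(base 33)6qw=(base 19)11ae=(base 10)7424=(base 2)1110100000000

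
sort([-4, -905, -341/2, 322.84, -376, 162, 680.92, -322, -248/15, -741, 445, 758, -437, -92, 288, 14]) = [-905, -741, -437, -376, -322, -341/2, -92, -248/15, -4, 14, 162, 288, 322.84, 445, 680.92, 758]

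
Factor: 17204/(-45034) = -1 * 2^1 * 17^1 * 89^(-1) = -34/89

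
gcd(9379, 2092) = 1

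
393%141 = 111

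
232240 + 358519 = 590759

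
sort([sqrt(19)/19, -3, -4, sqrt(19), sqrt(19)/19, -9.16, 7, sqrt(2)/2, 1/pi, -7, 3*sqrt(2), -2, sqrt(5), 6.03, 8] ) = [-9.16, -7, -4, -3, -2, sqrt(19)/19, sqrt(19)/19, 1/pi, sqrt(2)/2, sqrt(5), 3*sqrt(2), sqrt(19), 6.03, 7, 8] 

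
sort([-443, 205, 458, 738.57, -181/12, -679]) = [-679, -443, -181/12, 205, 458, 738.57]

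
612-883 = -271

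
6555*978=6410790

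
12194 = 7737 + 4457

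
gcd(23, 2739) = 1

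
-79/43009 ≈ -0.00184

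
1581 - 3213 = -1632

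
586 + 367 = 953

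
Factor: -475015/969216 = -1 * 2^(-9) * 3^(-1) * 5^1 * 631^(-1) * 95003^1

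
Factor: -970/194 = -1 * 5^1 = -5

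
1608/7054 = 804/3527 ≈ 0.228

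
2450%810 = 20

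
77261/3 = 25753 + 2/3 ≈ 25753.67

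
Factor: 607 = 607^1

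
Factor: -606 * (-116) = 2^3 * 3^1 * 29^1 * 101^1 = 70296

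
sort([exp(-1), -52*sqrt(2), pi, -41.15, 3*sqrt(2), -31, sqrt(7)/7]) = [-52*sqrt(2), -41.15, -31, exp(-1), sqrt(7)/7, pi, 3*sqrt(2)]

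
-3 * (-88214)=264642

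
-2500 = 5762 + -8262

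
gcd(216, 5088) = 24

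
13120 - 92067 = -78947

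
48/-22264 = -6/2783 ≈ -0.00216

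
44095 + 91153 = 135248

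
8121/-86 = -94-37/86 ≈ -94.43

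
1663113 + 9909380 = 11572493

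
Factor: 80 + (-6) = 2^1*37^1 = 74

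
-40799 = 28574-69373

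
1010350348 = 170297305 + 840053043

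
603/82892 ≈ 0.00727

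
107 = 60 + 47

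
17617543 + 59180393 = 76797936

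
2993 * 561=1679073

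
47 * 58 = 2726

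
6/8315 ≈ 0.000722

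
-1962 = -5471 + 3509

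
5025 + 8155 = 13180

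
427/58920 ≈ 0.00725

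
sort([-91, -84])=[-91, -84]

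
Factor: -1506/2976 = -1 * 2^(-4) * 31^(-1) * 251^1 = -251/496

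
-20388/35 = -582 - 18/35 ≈ -582.51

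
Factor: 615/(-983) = -1*3^1*5^1*41^1*983^(-1)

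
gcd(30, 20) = 10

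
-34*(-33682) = 1145188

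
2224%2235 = 2224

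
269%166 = 103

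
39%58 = 39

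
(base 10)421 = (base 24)hd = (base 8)645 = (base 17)17d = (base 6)1541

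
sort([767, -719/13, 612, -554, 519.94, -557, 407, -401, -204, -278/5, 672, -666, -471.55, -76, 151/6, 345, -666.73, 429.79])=[-666.73, -666, -557, -554, -471.55, -401, -204, -76, -278/5, -719/13, 151/6, 345, 407, 429.79, 519.94, 612, 672, 767]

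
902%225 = 2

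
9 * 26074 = 234666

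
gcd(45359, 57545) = 677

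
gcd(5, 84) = 1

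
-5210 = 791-6001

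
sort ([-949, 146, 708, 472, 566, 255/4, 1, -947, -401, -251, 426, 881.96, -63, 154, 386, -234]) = [-949, -947, -401, -251, -234, -63, 1, 255/4, 146, 154, 386, 426, 472, 566, 708, 881.96]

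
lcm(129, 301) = 903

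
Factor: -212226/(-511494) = 7^1 * 31^1 * 523^(-1) = 217/523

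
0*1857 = 0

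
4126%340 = 46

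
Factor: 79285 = 5^1 * 101^1 * 157^1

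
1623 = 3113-1490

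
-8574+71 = -8503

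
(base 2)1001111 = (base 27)2p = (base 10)79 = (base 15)54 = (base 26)31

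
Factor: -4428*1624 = -1*2^5*3^3*7^1*29^1*41^1 = -7191072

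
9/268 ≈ 0.0336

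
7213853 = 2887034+4326819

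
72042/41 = 1757 + 5/41 ≈ 1757.12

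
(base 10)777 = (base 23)1ai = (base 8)1411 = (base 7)2160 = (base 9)1053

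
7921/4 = 1980 + 1/4 = 1980.25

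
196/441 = 4/9 ≈ 0.444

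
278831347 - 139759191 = 139072156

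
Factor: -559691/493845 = -1 * 3^(-1) * 5^(-1) * 17^1 = -17/15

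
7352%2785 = 1782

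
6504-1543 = 4961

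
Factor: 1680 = 2^4 * 3^1 * 5^1 * 7^1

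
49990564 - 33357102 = 16633462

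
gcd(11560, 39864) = 8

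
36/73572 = 3/6131 ≈ 0.000489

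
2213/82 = 26 + 81/82 ≈ 26.99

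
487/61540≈0.00791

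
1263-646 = 617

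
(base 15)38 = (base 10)53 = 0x35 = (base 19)2f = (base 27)1q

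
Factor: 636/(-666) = -1*2^1*3^(-1)*37^(-1)*53^1 = -106/111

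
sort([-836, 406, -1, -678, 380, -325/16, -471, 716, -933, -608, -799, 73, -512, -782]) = [-933, -836, -799, -782, -678, -608, -512, -471, -325/16, -1, 73, 380, 406, 716]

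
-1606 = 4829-6435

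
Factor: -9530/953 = -1*2^1*5^1 = -10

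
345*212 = 73140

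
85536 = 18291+67245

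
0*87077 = 0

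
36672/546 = 67 + 15/91 ≈ 67.16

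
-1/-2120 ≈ 0.000472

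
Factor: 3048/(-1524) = -1*2^1 = -2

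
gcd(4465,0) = 4465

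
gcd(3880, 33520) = 40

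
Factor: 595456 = 2^9*1163^1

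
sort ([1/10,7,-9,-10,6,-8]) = [-10,-9,-8,1/10,6,7]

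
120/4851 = 40/1617 ≈ 0.0247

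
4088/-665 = -584/95≈-6.15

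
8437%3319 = 1799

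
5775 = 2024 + 3751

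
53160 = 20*2658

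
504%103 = 92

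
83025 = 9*9225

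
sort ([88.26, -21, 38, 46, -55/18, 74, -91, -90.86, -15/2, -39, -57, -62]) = [-91, -90.86, -62, -57, -39, -21, -15/2, -55/18, 38, 46, 74, 88.26]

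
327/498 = 109/166 ≈ 0.657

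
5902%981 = 16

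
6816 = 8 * 852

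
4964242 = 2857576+2106666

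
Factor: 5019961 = 5019961^1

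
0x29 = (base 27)1e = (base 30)1b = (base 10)41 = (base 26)1f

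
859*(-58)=-49822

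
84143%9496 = 8175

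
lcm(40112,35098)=280784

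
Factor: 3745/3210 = 2^(-1)*3^(-1)*7^1 = 7/6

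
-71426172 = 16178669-87604841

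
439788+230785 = 670573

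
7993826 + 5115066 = 13108892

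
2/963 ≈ 0.00208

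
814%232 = 118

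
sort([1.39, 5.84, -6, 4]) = [-6, 1.39, 4, 5.84]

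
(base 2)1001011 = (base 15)50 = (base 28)2j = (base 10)75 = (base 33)29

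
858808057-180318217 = 678489840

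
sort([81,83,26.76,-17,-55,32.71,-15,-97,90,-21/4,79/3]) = [-97,-55,-17,-15,-21/4,79/3,26.76,32.71,81,83,90]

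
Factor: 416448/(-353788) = -1*2^4*3^3*367^(-1) = -432/367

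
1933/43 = 44 + 41/43≈44.95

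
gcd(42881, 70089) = 1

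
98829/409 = 241 + 260/409 ≈ 241.64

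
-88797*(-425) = 37738725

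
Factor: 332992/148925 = 2^6 * 5^(-2) * 7^(-1) * 11^2 * 23^(-1) * 37^(-1) * 43^1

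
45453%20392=4669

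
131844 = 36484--95360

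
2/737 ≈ 0.00271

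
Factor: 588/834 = 2^1*7^2*139^(-1) = 98/139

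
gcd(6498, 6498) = 6498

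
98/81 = 1 + 17/81 ≈ 1.21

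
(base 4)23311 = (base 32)nl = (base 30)p7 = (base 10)757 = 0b1011110101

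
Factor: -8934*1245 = -1*2^1*3^2*5^1*83^1*1489^1 = -11122830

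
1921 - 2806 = -885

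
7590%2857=1876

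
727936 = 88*8272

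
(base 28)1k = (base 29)1j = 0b110000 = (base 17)2e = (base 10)48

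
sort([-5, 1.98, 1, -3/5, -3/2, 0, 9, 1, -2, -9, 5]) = [-9, -5, -2, -3/2, -3/5, 0, 1, 1, 1.98, 5, 9]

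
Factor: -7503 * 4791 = -1 * 3^2 * 41^1 * 61^1 * 1597^1 = -35946873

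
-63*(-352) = 22176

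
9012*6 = 54072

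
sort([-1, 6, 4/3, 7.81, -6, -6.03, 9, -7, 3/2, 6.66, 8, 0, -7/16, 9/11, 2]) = [-7, -6.03, -6, -1, -7/16, 0, 9/11, 4/3, 3/2, 2, 6, 6.66, 7.81, 8, 9]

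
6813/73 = 93 + 24/73 ≈ 93.33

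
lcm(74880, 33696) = 673920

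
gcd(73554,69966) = 1794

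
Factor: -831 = -1*3^1*277^1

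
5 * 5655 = 28275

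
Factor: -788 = -1*2^2*197^1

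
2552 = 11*232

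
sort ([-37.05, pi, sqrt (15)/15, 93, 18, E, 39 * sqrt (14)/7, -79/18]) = [-37.05, -79/18, sqrt (15)/15, E, pi, 18, 39 * sqrt (14)/7, 93]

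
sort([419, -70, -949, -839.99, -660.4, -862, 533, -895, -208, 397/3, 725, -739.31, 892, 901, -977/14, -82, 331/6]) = [-949, -895, -862, -839.99, -739.31, -660.4, -208, -82, -70, -977/14, 331/6, 397/3, 419, 533, 725, 892, 901]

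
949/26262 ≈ 0.0361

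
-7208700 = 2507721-9716421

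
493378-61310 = 432068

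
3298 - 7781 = -4483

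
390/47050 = 39/4705 ≈ 0.00829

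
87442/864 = 43721/432 ≈ 101.21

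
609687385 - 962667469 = -352980084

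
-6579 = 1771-8350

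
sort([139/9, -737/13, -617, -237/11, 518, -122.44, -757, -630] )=[-757, -630, -617, -122.44, -737/13, -237/11, 139/9, 518] 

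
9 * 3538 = 31842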